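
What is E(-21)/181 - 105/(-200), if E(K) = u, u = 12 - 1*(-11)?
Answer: 4721/7240 ≈ 0.65207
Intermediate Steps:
u = 23 (u = 12 + 11 = 23)
E(K) = 23
E(-21)/181 - 105/(-200) = 23/181 - 105/(-200) = 23*(1/181) - 105*(-1/200) = 23/181 + 21/40 = 4721/7240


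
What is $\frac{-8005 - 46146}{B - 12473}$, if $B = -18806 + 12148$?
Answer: $\frac{54151}{19131} \approx 2.8305$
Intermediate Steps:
$B = -6658$
$\frac{-8005 - 46146}{B - 12473} = \frac{-8005 - 46146}{-6658 - 12473} = - \frac{54151}{-19131} = \left(-54151\right) \left(- \frac{1}{19131}\right) = \frac{54151}{19131}$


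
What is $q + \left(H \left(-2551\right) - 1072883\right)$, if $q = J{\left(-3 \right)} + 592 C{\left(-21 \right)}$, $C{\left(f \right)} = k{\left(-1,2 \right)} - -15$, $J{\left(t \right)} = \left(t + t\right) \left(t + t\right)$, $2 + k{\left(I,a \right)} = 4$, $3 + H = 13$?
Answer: $-1088293$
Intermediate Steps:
$H = 10$ ($H = -3 + 13 = 10$)
$k{\left(I,a \right)} = 2$ ($k{\left(I,a \right)} = -2 + 4 = 2$)
$J{\left(t \right)} = 4 t^{2}$ ($J{\left(t \right)} = 2 t 2 t = 4 t^{2}$)
$C{\left(f \right)} = 17$ ($C{\left(f \right)} = 2 - -15 = 2 + 15 = 17$)
$q = 10100$ ($q = 4 \left(-3\right)^{2} + 592 \cdot 17 = 4 \cdot 9 + 10064 = 36 + 10064 = 10100$)
$q + \left(H \left(-2551\right) - 1072883\right) = 10100 + \left(10 \left(-2551\right) - 1072883\right) = 10100 - 1098393 = -1088293$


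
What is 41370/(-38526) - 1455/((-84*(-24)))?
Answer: -7747625/4314912 ≈ -1.7955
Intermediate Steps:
41370/(-38526) - 1455/((-84*(-24))) = 41370*(-1/38526) - 1455/2016 = -6895/6421 - 1455*1/2016 = -6895/6421 - 485/672 = -7747625/4314912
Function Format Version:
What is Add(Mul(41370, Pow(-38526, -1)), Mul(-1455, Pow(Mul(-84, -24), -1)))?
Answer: Rational(-7747625, 4314912) ≈ -1.7955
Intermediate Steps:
Add(Mul(41370, Pow(-38526, -1)), Mul(-1455, Pow(Mul(-84, -24), -1))) = Add(Mul(41370, Rational(-1, 38526)), Mul(-1455, Pow(2016, -1))) = Add(Rational(-6895, 6421), Mul(-1455, Rational(1, 2016))) = Add(Rational(-6895, 6421), Rational(-485, 672)) = Rational(-7747625, 4314912)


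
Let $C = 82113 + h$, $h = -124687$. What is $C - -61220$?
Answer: $18646$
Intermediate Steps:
$C = -42574$ ($C = 82113 - 124687 = -42574$)
$C - -61220 = -42574 - -61220 = -42574 + 61220 = 18646$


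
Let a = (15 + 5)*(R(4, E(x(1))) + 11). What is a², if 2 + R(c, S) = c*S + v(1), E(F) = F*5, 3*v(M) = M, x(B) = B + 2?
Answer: 17305600/9 ≈ 1.9228e+6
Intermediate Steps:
x(B) = 2 + B
v(M) = M/3
E(F) = 5*F
R(c, S) = -5/3 + S*c (R(c, S) = -2 + (c*S + (⅓)*1) = -2 + (S*c + ⅓) = -2 + (⅓ + S*c) = -5/3 + S*c)
a = 4160/3 (a = (15 + 5)*((-5/3 + (5*(2 + 1))*4) + 11) = 20*((-5/3 + (5*3)*4) + 11) = 20*((-5/3 + 15*4) + 11) = 20*((-5/3 + 60) + 11) = 20*(175/3 + 11) = 20*(208/3) = 4160/3 ≈ 1386.7)
a² = (4160/3)² = 17305600/9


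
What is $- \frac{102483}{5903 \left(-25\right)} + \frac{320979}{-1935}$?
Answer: $- \frac{3144678088}{19037175} \approx -165.19$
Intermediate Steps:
$- \frac{102483}{5903 \left(-25\right)} + \frac{320979}{-1935} = - \frac{102483}{-147575} + 320979 \left(- \frac{1}{1935}\right) = \left(-102483\right) \left(- \frac{1}{147575}\right) - \frac{106993}{645} = \frac{102483}{147575} - \frac{106993}{645} = - \frac{3144678088}{19037175}$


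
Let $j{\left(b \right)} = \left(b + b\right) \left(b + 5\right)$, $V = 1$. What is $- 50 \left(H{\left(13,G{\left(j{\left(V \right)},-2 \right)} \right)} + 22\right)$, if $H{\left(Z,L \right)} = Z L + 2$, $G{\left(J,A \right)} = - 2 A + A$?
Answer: $-2500$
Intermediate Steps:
$j{\left(b \right)} = 2 b \left(5 + b\right)$
$G{\left(J,A \right)} = - A$
$H{\left(Z,L \right)} = 2 + L Z$ ($H{\left(Z,L \right)} = L Z + 2 = 2 + L Z$)
$- 50 \left(H{\left(13,G{\left(j{\left(V \right)},-2 \right)} \right)} + 22\right) = - 50 \left(\left(2 + \left(-1\right) \left(-2\right) 13\right) + 22\right) = - 50 \left(\left(2 + 2 \cdot 13\right) + 22\right) = - 50 \left(\left(2 + 26\right) + 22\right) = - 50 \left(28 + 22\right) = \left(-50\right) 50 = -2500$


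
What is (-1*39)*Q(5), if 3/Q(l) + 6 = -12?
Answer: 13/2 ≈ 6.5000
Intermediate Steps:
Q(l) = -1/6 (Q(l) = 3/(-6 - 12) = 3/(-18) = 3*(-1/18) = -1/6)
(-1*39)*Q(5) = -1*39*(-1/6) = -39*(-1/6) = 13/2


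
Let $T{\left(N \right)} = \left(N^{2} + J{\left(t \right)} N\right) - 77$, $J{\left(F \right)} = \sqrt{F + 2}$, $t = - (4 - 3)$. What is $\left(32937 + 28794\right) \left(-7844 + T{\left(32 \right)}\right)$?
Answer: $-423783315$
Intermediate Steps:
$t = -1$ ($t = \left(-1\right) 1 = -1$)
$J{\left(F \right)} = \sqrt{2 + F}$
$T{\left(N \right)} = -77 + N + N^{2}$ ($T{\left(N \right)} = \left(N^{2} + \sqrt{2 - 1} N\right) - 77 = \left(N^{2} + \sqrt{1} N\right) - 77 = \left(N^{2} + 1 N\right) - 77 = \left(N^{2} + N\right) - 77 = \left(N + N^{2}\right) - 77 = -77 + N + N^{2}$)
$\left(32937 + 28794\right) \left(-7844 + T{\left(32 \right)}\right) = \left(32937 + 28794\right) \left(-7844 + \left(-77 + 32 + 32^{2}\right)\right) = 61731 \left(-7844 + \left(-77 + 32 + 1024\right)\right) = 61731 \left(-7844 + 979\right) = 61731 \left(-6865\right) = -423783315$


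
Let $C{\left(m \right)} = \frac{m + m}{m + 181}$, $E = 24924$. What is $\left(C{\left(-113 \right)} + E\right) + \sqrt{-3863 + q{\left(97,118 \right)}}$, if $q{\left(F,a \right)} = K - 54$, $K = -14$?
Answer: $\frac{847303}{34} + i \sqrt{3931} \approx 24921.0 + 62.698 i$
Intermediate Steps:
$q{\left(F,a \right)} = -68$ ($q{\left(F,a \right)} = -14 - 54 = -68$)
$C{\left(m \right)} = \frac{2 m}{181 + m}$
$\left(C{\left(-113 \right)} + E\right) + \sqrt{-3863 + q{\left(97,118 \right)}} = \left(2 \left(-113\right) \frac{1}{181 - 113} + 24924\right) + \sqrt{-3863 - 68} = \left(2 \left(-113\right) \frac{1}{68} + 24924\right) + \sqrt{-3931} = \left(2 \left(-113\right) \frac{1}{68} + 24924\right) + i \sqrt{3931} = \left(- \frac{113}{34} + 24924\right) + i \sqrt{3931} = \frac{847303}{34} + i \sqrt{3931}$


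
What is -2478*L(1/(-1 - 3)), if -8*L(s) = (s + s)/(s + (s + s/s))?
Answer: -1239/4 ≈ -309.75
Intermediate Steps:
L(s) = -s/(4*(1 + 2*s)) (L(s) = -(s + s)/(8*(s + (s + s/s))) = -2*s/(8*(s + (s + 1))) = -2*s/(8*(s + (1 + s))) = -2*s/(8*(1 + 2*s)) = -s/(4*(1 + 2*s)))
-2478*L(1/(-1 - 3)) = -(-2478)/((-1 - 3)*(4 + 8/(-1 - 3))) = -(-2478)/((-4)*(4 + 8/(-4))) = -(-2478)*(-1)/(4*(4 + 8*(-1/4))) = -(-2478)*(-1)/(4*(4 - 2)) = -(-2478)*(-1)/(4*2) = -2478*1/8 = -1239/4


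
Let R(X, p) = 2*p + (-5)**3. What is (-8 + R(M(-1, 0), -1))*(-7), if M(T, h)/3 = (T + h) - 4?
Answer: 945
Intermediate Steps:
M(T, h) = -12 + 3*T + 3*h (M(T, h) = 3*((T + h) - 4) = 3*(-4 + T + h) = -12 + 3*T + 3*h)
R(X, p) = -125 + 2*p (R(X, p) = 2*p - 125 = -125 + 2*p)
(-8 + R(M(-1, 0), -1))*(-7) = (-8 + (-125 + 2*(-1)))*(-7) = (-8 + (-125 - 2))*(-7) = (-8 - 127)*(-7) = -135*(-7) = 945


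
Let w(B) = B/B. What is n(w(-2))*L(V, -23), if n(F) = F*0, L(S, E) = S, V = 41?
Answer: 0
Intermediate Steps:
w(B) = 1
n(F) = 0
n(w(-2))*L(V, -23) = 0*41 = 0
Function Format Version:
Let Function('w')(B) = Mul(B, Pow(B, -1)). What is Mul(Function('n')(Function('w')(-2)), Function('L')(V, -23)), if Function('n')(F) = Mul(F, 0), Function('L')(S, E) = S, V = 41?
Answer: 0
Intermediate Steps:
Function('w')(B) = 1
Function('n')(F) = 0
Mul(Function('n')(Function('w')(-2)), Function('L')(V, -23)) = Mul(0, 41) = 0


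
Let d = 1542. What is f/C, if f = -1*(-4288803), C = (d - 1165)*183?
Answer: 1429601/22997 ≈ 62.165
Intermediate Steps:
C = 68991 (C = (1542 - 1165)*183 = 377*183 = 68991)
f = 4288803
f/C = 4288803/68991 = 4288803*(1/68991) = 1429601/22997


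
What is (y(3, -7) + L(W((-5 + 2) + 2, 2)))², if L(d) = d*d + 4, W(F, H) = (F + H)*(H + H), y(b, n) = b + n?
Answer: 256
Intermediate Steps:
W(F, H) = 2*H*(F + H) (W(F, H) = (F + H)*(2*H) = 2*H*(F + H))
L(d) = 4 + d² (L(d) = d² + 4 = 4 + d²)
(y(3, -7) + L(W((-5 + 2) + 2, 2)))² = ((3 - 7) + (4 + (2*2*(((-5 + 2) + 2) + 2))²))² = (-4 + (4 + (2*2*((-3 + 2) + 2))²))² = (-4 + (4 + (2*2*(-1 + 2))²))² = (-4 + (4 + (2*2*1)²))² = (-4 + (4 + 4²))² = (-4 + (4 + 16))² = (-4 + 20)² = 16² = 256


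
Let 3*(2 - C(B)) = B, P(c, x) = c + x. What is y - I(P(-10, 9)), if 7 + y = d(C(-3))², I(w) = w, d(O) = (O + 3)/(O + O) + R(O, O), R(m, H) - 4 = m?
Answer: 58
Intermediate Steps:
C(B) = 2 - B/3
R(m, H) = 4 + m
d(O) = 4 + O + (3 + O)/(2*O) (d(O) = (O + 3)/(O + O) + (4 + O) = (3 + O)/((2*O)) + (4 + O) = (3 + O)*(1/(2*O)) + (4 + O) = (3 + O)/(2*O) + (4 + O) = 4 + O + (3 + O)/(2*O))
y = 57 (y = -7 + (9/2 + (2 - ⅓*(-3)) + 3/(2*(2 - ⅓*(-3))))² = -7 + (9/2 + (2 + 1) + 3/(2*(2 + 1)))² = -7 + (9/2 + 3 + (3/2)/3)² = -7 + (9/2 + 3 + (3/2)*(⅓))² = -7 + (9/2 + 3 + ½)² = -7 + 8² = -7 + 64 = 57)
y - I(P(-10, 9)) = 57 - (-10 + 9) = 57 - 1*(-1) = 57 + 1 = 58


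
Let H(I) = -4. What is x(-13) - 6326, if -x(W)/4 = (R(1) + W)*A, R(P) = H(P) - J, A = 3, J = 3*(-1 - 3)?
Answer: -6266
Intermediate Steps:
J = -12 (J = 3*(-4) = -12)
R(P) = 8 (R(P) = -4 - 1*(-12) = -4 + 12 = 8)
x(W) = -96 - 12*W (x(W) = -4*(8 + W)*3 = -4*(24 + 3*W) = -96 - 12*W)
x(-13) - 6326 = (-96 - 12*(-13)) - 6326 = (-96 + 156) - 6326 = 60 - 6326 = -6266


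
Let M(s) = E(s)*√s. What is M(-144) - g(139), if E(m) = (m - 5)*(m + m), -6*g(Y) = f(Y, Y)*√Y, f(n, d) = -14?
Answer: 514944*I - 7*√139/3 ≈ -27.51 + 5.1494e+5*I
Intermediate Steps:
g(Y) = 7*√Y/3 (g(Y) = -(-7)*√Y/3 = 7*√Y/3)
E(m) = 2*m*(-5 + m) (E(m) = (-5 + m)*(2*m) = 2*m*(-5 + m))
M(s) = 2*s^(3/2)*(-5 + s) (M(s) = (2*s*(-5 + s))*√s = 2*s^(3/2)*(-5 + s))
M(-144) - g(139) = 2*(-144)^(3/2)*(-5 - 144) - 7*√139/3 = 2*(-1728*I)*(-149) - 7*√139/3 = 514944*I - 7*√139/3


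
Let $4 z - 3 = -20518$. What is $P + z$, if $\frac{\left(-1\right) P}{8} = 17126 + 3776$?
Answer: $- \frac{689379}{4} \approx -1.7234 \cdot 10^{5}$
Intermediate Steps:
$z = - \frac{20515}{4}$ ($z = \frac{3}{4} + \frac{1}{4} \left(-20518\right) = \frac{3}{4} - \frac{10259}{2} = - \frac{20515}{4} \approx -5128.8$)
$P = -167216$ ($P = - 8 \left(17126 + 3776\right) = \left(-8\right) 20902 = -167216$)
$P + z = -167216 - \frac{20515}{4} = - \frac{689379}{4}$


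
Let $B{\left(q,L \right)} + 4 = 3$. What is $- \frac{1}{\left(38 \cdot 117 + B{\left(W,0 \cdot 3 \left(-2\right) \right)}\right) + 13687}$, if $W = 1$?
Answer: $- \frac{1}{18132} \approx -5.5151 \cdot 10^{-5}$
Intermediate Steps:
$B{\left(q,L \right)} = -1$ ($B{\left(q,L \right)} = -4 + 3 = -1$)
$- \frac{1}{\left(38 \cdot 117 + B{\left(W,0 \cdot 3 \left(-2\right) \right)}\right) + 13687} = - \frac{1}{\left(38 \cdot 117 - 1\right) + 13687} = - \frac{1}{\left(4446 - 1\right) + 13687} = - \frac{1}{4445 + 13687} = - \frac{1}{18132}$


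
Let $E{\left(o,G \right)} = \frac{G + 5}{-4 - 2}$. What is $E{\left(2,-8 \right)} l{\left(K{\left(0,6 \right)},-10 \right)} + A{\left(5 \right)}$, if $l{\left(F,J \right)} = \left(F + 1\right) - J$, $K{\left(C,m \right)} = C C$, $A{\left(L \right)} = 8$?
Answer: $\frac{27}{2} \approx 13.5$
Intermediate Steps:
$E{\left(o,G \right)} = - \frac{5}{6} - \frac{G}{6}$ ($E{\left(o,G \right)} = \frac{5 + G}{-6} = \left(5 + G\right) \left(- \frac{1}{6}\right) = - \frac{5}{6} - \frac{G}{6}$)
$K{\left(C,m \right)} = C^{2}$
$l{\left(F,J \right)} = 1 + F - J$ ($l{\left(F,J \right)} = \left(1 + F\right) - J = 1 + F - J$)
$E{\left(2,-8 \right)} l{\left(K{\left(0,6 \right)},-10 \right)} + A{\left(5 \right)} = \left(- \frac{5}{6} - - \frac{4}{3}\right) \left(1 + 0^{2} - -10\right) + 8 = \left(- \frac{5}{6} + \frac{4}{3}\right) \left(1 + 0 + 10\right) + 8 = \frac{1}{2} \cdot 11 + 8 = \frac{11}{2} + 8 = \frac{27}{2}$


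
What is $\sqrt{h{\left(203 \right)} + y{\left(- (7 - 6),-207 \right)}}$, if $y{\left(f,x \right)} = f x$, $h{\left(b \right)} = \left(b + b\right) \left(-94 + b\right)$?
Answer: $\sqrt{44461} \approx 210.86$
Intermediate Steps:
$h{\left(b \right)} = 2 b \left(-94 + b\right)$
$\sqrt{h{\left(203 \right)} + y{\left(- (7 - 6),-207 \right)}} = \sqrt{2 \cdot 203 \left(-94 + 203\right) + - (7 - 6) \left(-207\right)} = \sqrt{2 \cdot 203 \cdot 109 + \left(-1\right) 1 \left(-207\right)} = \sqrt{44254 - -207} = \sqrt{44254 + 207} = \sqrt{44461}$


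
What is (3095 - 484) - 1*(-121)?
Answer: 2732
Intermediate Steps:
(3095 - 484) - 1*(-121) = 2611 + 121 = 2732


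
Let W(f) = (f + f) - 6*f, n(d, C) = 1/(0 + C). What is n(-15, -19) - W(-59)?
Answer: -4485/19 ≈ -236.05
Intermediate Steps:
n(d, C) = 1/C
W(f) = -4*f (W(f) = 2*f - 6*f = -4*f)
n(-15, -19) - W(-59) = 1/(-19) - (-4)*(-59) = -1/19 - 1*236 = -1/19 - 236 = -4485/19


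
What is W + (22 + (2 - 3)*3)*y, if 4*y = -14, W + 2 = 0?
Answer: -137/2 ≈ -68.500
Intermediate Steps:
W = -2 (W = -2 + 0 = -2)
y = -7/2 (y = (1/4)*(-14) = -7/2 ≈ -3.5000)
W + (22 + (2 - 3)*3)*y = -2 + (22 + (2 - 3)*3)*(-7/2) = -2 + (22 - 1*3)*(-7/2) = -2 + (22 - 3)*(-7/2) = -2 + 19*(-7/2) = -2 - 133/2 = -137/2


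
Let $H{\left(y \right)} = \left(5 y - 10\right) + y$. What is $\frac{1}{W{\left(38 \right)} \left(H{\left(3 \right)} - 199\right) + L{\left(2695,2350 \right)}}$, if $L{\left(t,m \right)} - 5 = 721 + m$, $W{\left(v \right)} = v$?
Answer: $- \frac{1}{4182} \approx -0.00023912$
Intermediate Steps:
$L{\left(t,m \right)} = 726 + m$ ($L{\left(t,m \right)} = 5 + \left(721 + m\right) = 726 + m$)
$H{\left(y \right)} = -10 + 6 y$ ($H{\left(y \right)} = \left(-10 + 5 y\right) + y = -10 + 6 y$)
$\frac{1}{W{\left(38 \right)} \left(H{\left(3 \right)} - 199\right) + L{\left(2695,2350 \right)}} = \frac{1}{38 \left(\left(-10 + 6 \cdot 3\right) - 199\right) + \left(726 + 2350\right)} = \frac{1}{38 \left(\left(-10 + 18\right) - 199\right) + 3076} = \frac{1}{38 \left(8 - 199\right) + 3076} = \frac{1}{38 \left(-191\right) + 3076} = \frac{1}{-7258 + 3076} = \frac{1}{-4182} = - \frac{1}{4182}$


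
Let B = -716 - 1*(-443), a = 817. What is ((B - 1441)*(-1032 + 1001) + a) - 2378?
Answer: 51573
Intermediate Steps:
B = -273 (B = -716 + 443 = -273)
((B - 1441)*(-1032 + 1001) + a) - 2378 = ((-273 - 1441)*(-1032 + 1001) + 817) - 2378 = (-1714*(-31) + 817) - 2378 = (53134 + 817) - 2378 = 53951 - 2378 = 51573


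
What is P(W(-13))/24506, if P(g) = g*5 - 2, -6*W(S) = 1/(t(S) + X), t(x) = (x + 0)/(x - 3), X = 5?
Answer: -299/3418587 ≈ -8.7463e-5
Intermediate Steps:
t(x) = x/(-3 + x)
W(S) = -1/(6*(5 + S/(-3 + S))) (W(S) = -1/(6*(S/(-3 + S) + 5)) = -1/(6*(5 + S/(-3 + S))))
P(g) = -2 + 5*g (P(g) = 5*g - 2 = -2 + 5*g)
P(W(-13))/24506 = (-2 + 5*((3 - 1*(-13))/(18*(-5 + 2*(-13)))))/24506 = (-2 + 5*((3 + 13)/(18*(-5 - 26))))*(1/24506) = (-2 + 5*((1/18)*16/(-31)))*(1/24506) = (-2 + 5*((1/18)*(-1/31)*16))*(1/24506) = (-2 + 5*(-8/279))*(1/24506) = (-2 - 40/279)*(1/24506) = -598/279*1/24506 = -299/3418587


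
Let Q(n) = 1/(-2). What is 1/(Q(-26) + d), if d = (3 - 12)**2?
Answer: 2/161 ≈ 0.012422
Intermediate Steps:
Q(n) = -1/2
d = 81 (d = (-9)**2 = 81)
1/(Q(-26) + d) = 1/(-1/2 + 81) = 1/(161/2) = 2/161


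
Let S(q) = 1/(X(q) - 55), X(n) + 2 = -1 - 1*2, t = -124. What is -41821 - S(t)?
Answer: -2509259/60 ≈ -41821.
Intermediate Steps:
X(n) = -5 (X(n) = -2 + (-1 - 1*2) = -2 + (-1 - 2) = -2 - 3 = -5)
S(q) = -1/60 (S(q) = 1/(-5 - 55) = 1/(-60) = -1/60)
-41821 - S(t) = -41821 - 1*(-1/60) = -41821 + 1/60 = -2509259/60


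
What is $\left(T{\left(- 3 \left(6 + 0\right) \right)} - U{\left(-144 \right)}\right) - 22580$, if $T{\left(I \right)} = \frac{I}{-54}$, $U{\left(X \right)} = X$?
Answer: $- \frac{67307}{3} \approx -22436.0$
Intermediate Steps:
$T{\left(I \right)} = - \frac{I}{54}$ ($T{\left(I \right)} = I \left(- \frac{1}{54}\right) = - \frac{I}{54}$)
$\left(T{\left(- 3 \left(6 + 0\right) \right)} - U{\left(-144 \right)}\right) - 22580 = \left(- \frac{\left(-3\right) \left(6 + 0\right)}{54} - -144\right) - 22580 = \left(- \frac{\left(-3\right) 6}{54} + 144\right) - 22580 = \left(\left(- \frac{1}{54}\right) \left(-18\right) + 144\right) - 22580 = \left(\frac{1}{3} + 144\right) - 22580 = \frac{433}{3} - 22580 = - \frac{67307}{3}$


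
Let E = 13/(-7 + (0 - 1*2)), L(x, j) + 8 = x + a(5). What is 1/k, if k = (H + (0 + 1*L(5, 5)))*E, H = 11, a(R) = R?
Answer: -9/169 ≈ -0.053254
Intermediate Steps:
L(x, j) = -3 + x (L(x, j) = -8 + (x + 5) = -8 + (5 + x) = -3 + x)
E = -13/9 (E = 13/(-7 + (0 - 2)) = 13/(-7 - 2) = 13/(-9) = 13*(-⅑) = -13/9 ≈ -1.4444)
k = -169/9 (k = (11 + (0 + 1*(-3 + 5)))*(-13/9) = (11 + (0 + 1*2))*(-13/9) = (11 + (0 + 2))*(-13/9) = (11 + 2)*(-13/9) = 13*(-13/9) = -169/9 ≈ -18.778)
1/k = 1/(-169/9) = -9/169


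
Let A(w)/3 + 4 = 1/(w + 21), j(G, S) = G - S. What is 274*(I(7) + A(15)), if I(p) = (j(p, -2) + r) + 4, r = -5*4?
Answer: -31099/6 ≈ -5183.2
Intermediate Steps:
r = -20
I(p) = -14 + p (I(p) = ((p - 1*(-2)) - 20) + 4 = ((p + 2) - 20) + 4 = ((2 + p) - 20) + 4 = (-18 + p) + 4 = -14 + p)
A(w) = -12 + 3/(21 + w) (A(w) = -12 + 3/(w + 21) = -12 + 3/(21 + w))
274*(I(7) + A(15)) = 274*((-14 + 7) + 3*(-83 - 4*15)/(21 + 15)) = 274*(-7 + 3*(-83 - 60)/36) = 274*(-7 + 3*(1/36)*(-143)) = 274*(-7 - 143/12) = 274*(-227/12) = -31099/6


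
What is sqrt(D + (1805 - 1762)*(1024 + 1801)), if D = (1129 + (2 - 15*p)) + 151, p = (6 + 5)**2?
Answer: 3*sqrt(13438) ≈ 347.77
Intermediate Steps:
p = 121 (p = 11**2 = 121)
D = -533 (D = (1129 + (2 - 15*121)) + 151 = (1129 + (2 - 1815)) + 151 = (1129 - 1813) + 151 = -684 + 151 = -533)
sqrt(D + (1805 - 1762)*(1024 + 1801)) = sqrt(-533 + (1805 - 1762)*(1024 + 1801)) = sqrt(-533 + 43*2825) = sqrt(-533 + 121475) = sqrt(120942) = 3*sqrt(13438)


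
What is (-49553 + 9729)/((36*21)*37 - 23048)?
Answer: -9956/1231 ≈ -8.0877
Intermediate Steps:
(-49553 + 9729)/((36*21)*37 - 23048) = -39824/(756*37 - 23048) = -39824/(27972 - 23048) = -39824/4924 = -39824*1/4924 = -9956/1231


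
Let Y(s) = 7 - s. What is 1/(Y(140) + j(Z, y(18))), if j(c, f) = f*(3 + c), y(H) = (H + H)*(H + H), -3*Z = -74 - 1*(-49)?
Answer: 1/14555 ≈ 6.8705e-5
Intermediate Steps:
Z = 25/3 (Z = -(-74 - 1*(-49))/3 = -(-74 + 49)/3 = -1/3*(-25) = 25/3 ≈ 8.3333)
y(H) = 4*H**2 (y(H) = (2*H)*(2*H) = 4*H**2)
1/(Y(140) + j(Z, y(18))) = 1/((7 - 1*140) + (4*18**2)*(3 + 25/3)) = 1/((7 - 140) + (4*324)*(34/3)) = 1/(-133 + 1296*(34/3)) = 1/(-133 + 14688) = 1/14555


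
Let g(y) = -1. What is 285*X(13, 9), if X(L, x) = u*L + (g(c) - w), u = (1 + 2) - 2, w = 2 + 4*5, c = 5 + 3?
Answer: -2850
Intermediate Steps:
c = 8
w = 22 (w = 2 + 20 = 22)
u = 1 (u = 3 - 2 = 1)
X(L, x) = -23 + L (X(L, x) = 1*L + (-1 - 1*22) = L + (-1 - 22) = L - 23 = -23 + L)
285*X(13, 9) = 285*(-23 + 13) = 285*(-10) = -2850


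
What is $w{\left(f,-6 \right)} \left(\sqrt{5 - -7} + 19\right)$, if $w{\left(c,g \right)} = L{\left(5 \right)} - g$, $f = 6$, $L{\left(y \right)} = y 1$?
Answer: $209 + 22 \sqrt{3} \approx 247.11$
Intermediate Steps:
$L{\left(y \right)} = y$
$w{\left(c,g \right)} = 5 - g$
$w{\left(f,-6 \right)} \left(\sqrt{5 - -7} + 19\right) = \left(5 - -6\right) \left(\sqrt{5 - -7} + 19\right) = \left(5 + 6\right) \left(\sqrt{5 + \left(10 - 3\right)} + 19\right) = 11 \left(\sqrt{5 + 7} + 19\right) = 11 \left(\sqrt{12} + 19\right) = 11 \left(2 \sqrt{3} + 19\right) = 11 \left(19 + 2 \sqrt{3}\right) = 209 + 22 \sqrt{3}$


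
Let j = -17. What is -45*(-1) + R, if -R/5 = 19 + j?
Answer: 35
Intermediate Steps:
R = -10 (R = -5*(19 - 17) = -5*2 = -10)
-45*(-1) + R = -45*(-1) - 10 = 45 - 10 = 35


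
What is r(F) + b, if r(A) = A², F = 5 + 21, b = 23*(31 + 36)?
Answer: 2217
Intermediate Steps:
b = 1541 (b = 23*67 = 1541)
F = 26
r(F) + b = 26² + 1541 = 676 + 1541 = 2217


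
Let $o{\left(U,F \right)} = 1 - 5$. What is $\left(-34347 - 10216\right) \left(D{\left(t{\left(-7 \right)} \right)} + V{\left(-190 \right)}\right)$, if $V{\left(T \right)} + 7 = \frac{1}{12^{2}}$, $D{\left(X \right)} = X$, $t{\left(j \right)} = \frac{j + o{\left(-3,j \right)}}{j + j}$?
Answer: $\frac{278830691}{1008} \approx 2.7662 \cdot 10^{5}$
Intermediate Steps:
$o{\left(U,F \right)} = -4$ ($o{\left(U,F \right)} = 1 - 5 = -4$)
$t{\left(j \right)} = \frac{-4 + j}{2 j}$ ($t{\left(j \right)} = \frac{j - 4}{j + j} = \frac{-4 + j}{2 j}$)
$V{\left(T \right)} = - \frac{1007}{144}$ ($V{\left(T \right)} = -7 + \frac{1}{12^{2}} = -7 + \frac{1}{144} = - \frac{1007}{144}$)
$\left(-34347 - 10216\right) \left(D{\left(t{\left(-7 \right)} \right)} + V{\left(-190 \right)}\right) = \left(-34347 - 10216\right) \left(\frac{-4 - 7}{2 \left(-7\right)} - \frac{1007}{144}\right) = - 44563 \left(\frac{1}{2} \left(- \frac{1}{7}\right) \left(-11\right) - \frac{1007}{144}\right) = - 44563 \left(\frac{11}{14} - \frac{1007}{144}\right) = \left(-44563\right) \left(- \frac{6257}{1008}\right) = \frac{278830691}{1008}$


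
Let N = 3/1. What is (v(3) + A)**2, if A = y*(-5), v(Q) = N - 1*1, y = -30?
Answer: 23104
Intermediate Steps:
N = 3 (N = 3*1 = 3)
v(Q) = 2 (v(Q) = 3 - 1*1 = 3 - 1 = 2)
A = 150 (A = -30*(-5) = 150)
(v(3) + A)**2 = (2 + 150)**2 = 152**2 = 23104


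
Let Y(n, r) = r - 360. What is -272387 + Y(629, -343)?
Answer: -273090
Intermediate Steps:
Y(n, r) = -360 + r
-272387 + Y(629, -343) = -272387 + (-360 - 343) = -272387 - 703 = -273090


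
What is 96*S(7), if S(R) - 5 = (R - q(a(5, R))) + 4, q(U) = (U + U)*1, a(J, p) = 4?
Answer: 768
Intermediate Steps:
q(U) = 2*U (q(U) = (2*U)*1 = 2*U)
S(R) = 1 + R (S(R) = 5 + ((R - 2*4) + 4) = 5 + ((R - 1*8) + 4) = 5 + ((R - 8) + 4) = 5 + ((-8 + R) + 4) = 5 + (-4 + R) = 1 + R)
96*S(7) = 96*(1 + 7) = 96*8 = 768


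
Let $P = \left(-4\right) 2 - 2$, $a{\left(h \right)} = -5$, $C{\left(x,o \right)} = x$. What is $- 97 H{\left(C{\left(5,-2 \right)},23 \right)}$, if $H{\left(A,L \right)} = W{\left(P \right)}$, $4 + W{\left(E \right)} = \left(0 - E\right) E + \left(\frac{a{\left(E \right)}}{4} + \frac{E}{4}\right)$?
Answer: $\frac{41807}{4} \approx 10452.0$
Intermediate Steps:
$P = -10$ ($P = -8 - 2 = -10$)
$W{\left(E \right)} = - \frac{21}{4} - E^{2} + \frac{E}{4}$ ($W{\left(E \right)} = -4 + \left(\left(0 - E\right) E + \left(- \frac{5}{4} + \frac{E}{4}\right)\right) = -4 + \left(- E E + \left(\left(-5\right) \frac{1}{4} + E \frac{1}{4}\right)\right) = -4 - \left(\frac{5}{4} + E^{2} - \frac{E}{4}\right) = - \frac{21}{4} - E^{2} + \frac{E}{4}$)
$H{\left(A,L \right)} = - \frac{431}{4}$ ($H{\left(A,L \right)} = - \frac{21}{4} - \left(-10\right)^{2} + \frac{1}{4} \left(-10\right) = - \frac{21}{4} - 100 - \frac{5}{2} = - \frac{431}{4}$)
$- 97 H{\left(C{\left(5,-2 \right)},23 \right)} = \left(-97\right) \left(- \frac{431}{4}\right) = \frac{41807}{4}$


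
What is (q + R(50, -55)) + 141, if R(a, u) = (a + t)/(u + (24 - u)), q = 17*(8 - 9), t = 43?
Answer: 1023/8 ≈ 127.88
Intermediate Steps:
q = -17 (q = 17*(-1) = -17)
R(a, u) = 43/24 + a/24 (R(a, u) = (a + 43)/(u + (24 - u)) = (43 + a)/24 = (43 + a)*(1/24) = 43/24 + a/24)
(q + R(50, -55)) + 141 = (-17 + (43/24 + (1/24)*50)) + 141 = (-17 + (43/24 + 25/12)) + 141 = (-17 + 31/8) + 141 = -105/8 + 141 = 1023/8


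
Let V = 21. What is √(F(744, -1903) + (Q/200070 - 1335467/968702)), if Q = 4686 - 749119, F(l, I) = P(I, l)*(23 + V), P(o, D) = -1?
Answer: 2*I*√7260393101537821765/769080195 ≈ 7.0071*I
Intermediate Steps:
F(l, I) = -44 (F(l, I) = -(23 + 21) = -1*44 = -44)
Q = -744433
√(F(744, -1903) + (Q/200070 - 1335467/968702)) = √(-44 + (-744433/200070 - 1335467/968702)) = √(-44 + (-744433*1/200070 - 1335467*1/968702)) = √(-44 + (-744433/200070 - 190781/138386)) = √(-44 - 35297164952/6921721755) = √(-339852922172/6921721755) = 2*I*√7260393101537821765/769080195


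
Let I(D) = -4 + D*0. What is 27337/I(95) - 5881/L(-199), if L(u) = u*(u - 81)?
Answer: -380810291/55720 ≈ -6834.4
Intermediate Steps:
L(u) = u*(-81 + u)
I(D) = -4 (I(D) = -4 + 0 = -4)
27337/I(95) - 5881/L(-199) = 27337/(-4) - 5881*(-1/(199*(-81 - 199))) = 27337*(-¼) - 5881/((-199*(-280))) = -27337/4 - 5881/55720 = -380810291/55720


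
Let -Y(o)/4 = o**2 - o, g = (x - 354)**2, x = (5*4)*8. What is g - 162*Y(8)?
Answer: 73924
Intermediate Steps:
x = 160 (x = 20*8 = 160)
g = 37636 (g = (160 - 354)**2 = (-194)**2 = 37636)
Y(o) = -4*o**2 + 4*o (Y(o) = -4*(o**2 - o) = -4*o**2 + 4*o)
g - 162*Y(8) = 37636 - 162*4*8*(1 - 1*8) = 37636 - 162*4*8*(1 - 8) = 37636 - 162*4*8*(-7) = 37636 - 162*(-224) = 37636 - 1*(-36288) = 37636 + 36288 = 73924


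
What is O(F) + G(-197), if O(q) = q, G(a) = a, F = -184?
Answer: -381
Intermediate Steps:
O(F) + G(-197) = -184 - 197 = -381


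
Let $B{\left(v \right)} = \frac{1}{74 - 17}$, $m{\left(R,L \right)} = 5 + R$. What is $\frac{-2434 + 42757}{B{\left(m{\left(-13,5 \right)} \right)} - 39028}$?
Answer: $- \frac{2298411}{2224595} \approx -1.0332$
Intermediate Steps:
$B{\left(v \right)} = \frac{1}{57}$
$\frac{-2434 + 42757}{B{\left(m{\left(-13,5 \right)} \right)} - 39028} = \frac{-2434 + 42757}{\frac{1}{57} - 39028} = \frac{40323}{- \frac{2224595}{57}} = 40323 \left(- \frac{57}{2224595}\right) = - \frac{2298411}{2224595}$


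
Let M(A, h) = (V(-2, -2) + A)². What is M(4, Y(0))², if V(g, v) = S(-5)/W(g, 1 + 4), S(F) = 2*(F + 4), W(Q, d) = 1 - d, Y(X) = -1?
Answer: 6561/16 ≈ 410.06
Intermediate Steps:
S(F) = 8 + 2*F (S(F) = 2*(4 + F) = 8 + 2*F)
V(g, v) = ½ (V(g, v) = (8 + 2*(-5))/(1 - (1 + 4)) = (8 - 10)/(1 - 1*5) = -2/(1 - 5) = -2/(-4) = -2*(-¼) = ½)
M(A, h) = (½ + A)²
M(4, Y(0))² = ((1 + 2*4)²/4)² = ((1 + 8)²/4)² = ((¼)*9²)² = ((¼)*81)² = (81/4)² = 6561/16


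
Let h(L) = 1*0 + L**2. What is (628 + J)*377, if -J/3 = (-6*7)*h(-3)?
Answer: 664274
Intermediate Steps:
h(L) = L**2 (h(L) = 0 + L**2 = L**2)
J = 1134 (J = -3*(-6*7)*(-3)**2 = -(-126)*9 = -3*(-378) = 1134)
(628 + J)*377 = (628 + 1134)*377 = 1762*377 = 664274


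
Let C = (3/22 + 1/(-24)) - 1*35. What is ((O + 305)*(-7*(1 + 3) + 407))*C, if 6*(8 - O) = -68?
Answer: -3398187905/792 ≈ -4.2906e+6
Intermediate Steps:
O = 58/3 (O = 8 - ⅙*(-68) = 8 + 34/3 = 58/3 ≈ 19.333)
C = -9215/264 (C = (3*(1/22) + 1*(-1/24)) - 35 = (3/22 - 1/24) - 35 = 25/264 - 35 = -9215/264 ≈ -34.905)
((O + 305)*(-7*(1 + 3) + 407))*C = ((58/3 + 305)*(-7*(1 + 3) + 407))*(-9215/264) = (973*(-7*4 + 407)/3)*(-9215/264) = (973*(-28 + 407)/3)*(-9215/264) = ((973/3)*379)*(-9215/264) = (368767/3)*(-9215/264) = -3398187905/792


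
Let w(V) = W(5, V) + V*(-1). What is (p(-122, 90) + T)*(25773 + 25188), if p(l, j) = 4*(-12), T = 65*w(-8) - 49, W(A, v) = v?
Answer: -4943217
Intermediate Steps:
w(V) = 0 (w(V) = V + V*(-1) = V - V = 0)
T = -49 (T = 65*0 - 49 = 0 - 49 = -49)
p(l, j) = -48
(p(-122, 90) + T)*(25773 + 25188) = (-48 - 49)*(25773 + 25188) = -97*50961 = -4943217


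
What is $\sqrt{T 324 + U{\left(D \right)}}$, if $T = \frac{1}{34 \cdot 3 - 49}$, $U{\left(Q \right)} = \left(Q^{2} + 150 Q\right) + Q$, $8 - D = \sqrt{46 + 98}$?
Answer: $\frac{2 i \sqrt{408630}}{53} \approx 24.122 i$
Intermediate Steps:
$D = -4$ ($D = 8 - \sqrt{46 + 98} = 8 - \sqrt{144} = 8 - 12 = -4$)
$U{\left(Q \right)} = Q^{2} + 151 Q$
$T = \frac{1}{53}$ ($T = \frac{1}{102 - 49} = \frac{1}{53} \approx 0.018868$)
$\sqrt{T 324 + U{\left(D \right)}} = \sqrt{\frac{1}{53} \cdot 324 - 4 \left(151 - 4\right)} = \sqrt{\frac{324}{53} - 588} = \sqrt{- \frac{30840}{53}} = \frac{2 i \sqrt{408630}}{53}$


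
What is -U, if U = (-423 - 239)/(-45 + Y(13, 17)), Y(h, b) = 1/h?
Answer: -4303/292 ≈ -14.736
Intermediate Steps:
U = 4303/292 (U = (-423 - 239)/(-45 + 1/13) = -662/(-45 + 1/13) = -662/(-584/13) = -662*(-13/584) = 4303/292 ≈ 14.736)
-U = -1*4303/292 = -4303/292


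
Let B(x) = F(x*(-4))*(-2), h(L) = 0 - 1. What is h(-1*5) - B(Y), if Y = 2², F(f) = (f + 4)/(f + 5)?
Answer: 13/11 ≈ 1.1818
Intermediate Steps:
h(L) = -1
F(f) = (4 + f)/(5 + f)
Y = 4
B(x) = -2*(4 - 4*x)/(5 - 4*x) (B(x) = ((4 + x*(-4))/(5 + x*(-4)))*(-2) = ((4 - 4*x)/(5 - 4*x))*(-2) = -2*(4 - 4*x)/(5 - 4*x))
h(-1*5) - B(Y) = -1 - 8*(1 - 1*4)/(-5 + 4*4) = -1 - 8*(1 - 4)/(-5 + 16) = -1 - 8*(-3)/11 = -1 - 1*(-24/11) = -1 + 24/11 = 13/11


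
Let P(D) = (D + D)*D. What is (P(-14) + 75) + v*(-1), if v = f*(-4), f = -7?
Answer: 439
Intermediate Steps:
v = 28 (v = -7*(-4) = 28)
P(D) = 2*D² (P(D) = (2*D)*D = 2*D²)
(P(-14) + 75) + v*(-1) = (2*(-14)² + 75) + 28*(-1) = (2*196 + 75) - 28 = (392 + 75) - 28 = 467 - 28 = 439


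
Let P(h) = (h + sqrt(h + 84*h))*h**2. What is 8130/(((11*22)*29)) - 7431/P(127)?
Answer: 909209597/792353254 + 2477*sqrt(10795)/28677362 ≈ 1.1565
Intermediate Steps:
P(h) = h**2*(h + sqrt(85)*sqrt(h)) (P(h) = (h + sqrt(85*h))*h**2 = (h + sqrt(85)*sqrt(h))*h**2 = h**2*(h + sqrt(85)*sqrt(h)))
8130/(((11*22)*29)) - 7431/P(127) = 8130/(((11*22)*29)) - 7431/(127**3 + sqrt(85)*127**(5/2)) = 8130/((242*29)) - 7431/(2048383 + sqrt(85)*(16129*sqrt(127))) = 8130/7018 - 7431/(2048383 + 16129*sqrt(10795)) = 8130*(1/7018) - 7431/(2048383 + 16129*sqrt(10795)) = 4065/3509 - 7431/(2048383 + 16129*sqrt(10795))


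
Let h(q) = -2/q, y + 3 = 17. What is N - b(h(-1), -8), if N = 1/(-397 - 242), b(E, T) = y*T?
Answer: 71567/639 ≈ 112.00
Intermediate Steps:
y = 14 (y = -3 + 17 = 14)
b(E, T) = 14*T
N = -1/639 (N = 1/(-639) = -1/639 ≈ -0.0015649)
N - b(h(-1), -8) = -1/639 - 14*(-8) = -1/639 - 1*(-112) = -1/639 + 112 = 71567/639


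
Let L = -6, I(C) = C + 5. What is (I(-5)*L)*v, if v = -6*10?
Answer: 0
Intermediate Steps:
I(C) = 5 + C
v = -60
(I(-5)*L)*v = ((5 - 5)*(-6))*(-60) = (0*(-6))*(-60) = 0*(-60) = 0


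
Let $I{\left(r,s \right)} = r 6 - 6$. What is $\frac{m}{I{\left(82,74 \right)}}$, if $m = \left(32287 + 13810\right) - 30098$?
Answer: $\frac{5333}{162} \approx 32.92$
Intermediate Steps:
$I{\left(r,s \right)} = -6 + 6 r$ ($I{\left(r,s \right)} = 6 r - 6 = -6 + 6 r$)
$m = 15999$ ($m = 46097 - 30098 = 15999$)
$\frac{m}{I{\left(82,74 \right)}} = \frac{15999}{-6 + 6 \cdot 82} = \frac{15999}{-6 + 492} = \frac{15999}{486} = 15999 \cdot \frac{1}{486} = \frac{5333}{162}$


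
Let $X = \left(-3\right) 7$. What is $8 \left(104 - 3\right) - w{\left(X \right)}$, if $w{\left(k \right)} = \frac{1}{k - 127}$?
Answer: $\frac{119585}{148} \approx 808.01$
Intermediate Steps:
$X = -21$
$w{\left(k \right)} = \frac{1}{-127 + k}$
$8 \left(104 - 3\right) - w{\left(X \right)} = 8 \left(104 - 3\right) - \frac{1}{-127 - 21} = 8 \cdot 101 - \frac{1}{-148} = 808 - - \frac{1}{148} = 808 + \frac{1}{148} = \frac{119585}{148}$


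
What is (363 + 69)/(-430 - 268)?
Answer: -216/349 ≈ -0.61891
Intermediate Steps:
(363 + 69)/(-430 - 268) = 432/(-698) = 432*(-1/698) = -216/349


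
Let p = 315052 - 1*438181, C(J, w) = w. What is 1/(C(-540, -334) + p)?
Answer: -1/123463 ≈ -8.0996e-6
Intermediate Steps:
p = -123129 (p = 315052 - 438181 = -123129)
1/(C(-540, -334) + p) = 1/(-334 - 123129) = 1/(-123463) = -1/123463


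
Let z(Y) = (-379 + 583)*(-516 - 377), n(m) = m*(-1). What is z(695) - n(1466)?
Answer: -180706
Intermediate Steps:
n(m) = -m
z(Y) = -182172 (z(Y) = 204*(-893) = -182172)
z(695) - n(1466) = -182172 - (-1)*1466 = -182172 - 1*(-1466) = -182172 + 1466 = -180706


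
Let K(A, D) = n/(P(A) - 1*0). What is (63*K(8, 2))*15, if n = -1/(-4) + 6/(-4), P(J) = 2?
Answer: -4725/8 ≈ -590.63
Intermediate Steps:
n = -5/4 (n = -1*(-¼) + 6*(-¼) = ¼ - 3/2 = -5/4 ≈ -1.2500)
K(A, D) = -5/8 (K(A, D) = -5/(4*(2 - 1*0)) = -5/(4*(2 + 0)) = -5/4/2 = -5/4*½ = -5/8)
(63*K(8, 2))*15 = (63*(-5/8))*15 = -315/8*15 = -4725/8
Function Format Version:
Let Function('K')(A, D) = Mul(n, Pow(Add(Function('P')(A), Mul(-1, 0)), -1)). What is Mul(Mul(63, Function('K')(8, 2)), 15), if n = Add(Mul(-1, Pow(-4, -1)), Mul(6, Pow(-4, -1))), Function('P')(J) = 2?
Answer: Rational(-4725, 8) ≈ -590.63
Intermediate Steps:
n = Rational(-5, 4) (n = Add(Mul(-1, Rational(-1, 4)), Mul(6, Rational(-1, 4))) = Add(Rational(1, 4), Rational(-3, 2)) = Rational(-5, 4) ≈ -1.2500)
Function('K')(A, D) = Rational(-5, 8) (Function('K')(A, D) = Mul(Rational(-5, 4), Pow(Add(2, Mul(-1, 0)), -1)) = Mul(Rational(-5, 4), Pow(Add(2, 0), -1)) = Mul(Rational(-5, 4), Pow(2, -1)) = Mul(Rational(-5, 4), Rational(1, 2)) = Rational(-5, 8))
Mul(Mul(63, Function('K')(8, 2)), 15) = Mul(Mul(63, Rational(-5, 8)), 15) = Mul(Rational(-315, 8), 15) = Rational(-4725, 8)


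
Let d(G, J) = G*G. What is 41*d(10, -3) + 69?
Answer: 4169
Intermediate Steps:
d(G, J) = G**2
41*d(10, -3) + 69 = 41*10**2 + 69 = 41*100 + 69 = 4100 + 69 = 4169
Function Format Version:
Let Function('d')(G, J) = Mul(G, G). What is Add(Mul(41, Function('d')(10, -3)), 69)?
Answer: 4169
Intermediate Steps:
Function('d')(G, J) = Pow(G, 2)
Add(Mul(41, Function('d')(10, -3)), 69) = Add(Mul(41, Pow(10, 2)), 69) = Add(Mul(41, 100), 69) = Add(4100, 69) = 4169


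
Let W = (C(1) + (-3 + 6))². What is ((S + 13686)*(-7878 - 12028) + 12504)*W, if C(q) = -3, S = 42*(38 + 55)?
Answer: 0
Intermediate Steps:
S = 3906 (S = 42*93 = 3906)
W = 0 (W = (-3 + (-3 + 6))² = (-3 + 3)² = 0² = 0)
((S + 13686)*(-7878 - 12028) + 12504)*W = ((3906 + 13686)*(-7878 - 12028) + 12504)*0 = (17592*(-19906) + 12504)*0 = (-350186352 + 12504)*0 = -350173848*0 = 0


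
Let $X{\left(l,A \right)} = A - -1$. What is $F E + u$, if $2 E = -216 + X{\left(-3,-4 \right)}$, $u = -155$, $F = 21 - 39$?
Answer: $1816$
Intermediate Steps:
$X{\left(l,A \right)} = 1 + A$ ($X{\left(l,A \right)} = A + 1 = 1 + A$)
$F = -18$ ($F = 21 - 39 = -18$)
$E = - \frac{219}{2}$ ($E = \frac{-216 + \left(1 - 4\right)}{2} = \frac{-216 - 3}{2} = \frac{1}{2} \left(-219\right) = - \frac{219}{2} \approx -109.5$)
$F E + u = \left(-18\right) \left(- \frac{219}{2}\right) - 155 = 1971 - 155 = 1816$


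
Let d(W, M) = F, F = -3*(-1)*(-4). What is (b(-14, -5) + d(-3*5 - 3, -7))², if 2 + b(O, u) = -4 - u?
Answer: 169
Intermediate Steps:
F = -12 (F = 3*(-4) = -12)
d(W, M) = -12
b(O, u) = -6 - u (b(O, u) = -2 + (-4 - u) = -6 - u)
(b(-14, -5) + d(-3*5 - 3, -7))² = ((-6 - 1*(-5)) - 12)² = ((-6 + 5) - 12)² = (-1 - 12)² = (-13)² = 169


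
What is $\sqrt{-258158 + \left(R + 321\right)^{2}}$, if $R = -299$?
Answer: $i \sqrt{257674} \approx 507.62 i$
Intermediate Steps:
$\sqrt{-258158 + \left(R + 321\right)^{2}} = \sqrt{-258158 + \left(-299 + 321\right)^{2}} = \sqrt{-258158 + 22^{2}} = \sqrt{-258158 + 484} = \sqrt{-257674} = i \sqrt{257674}$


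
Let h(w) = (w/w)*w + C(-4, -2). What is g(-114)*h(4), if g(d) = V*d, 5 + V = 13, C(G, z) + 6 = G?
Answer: 5472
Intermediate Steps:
C(G, z) = -6 + G
V = 8 (V = -5 + 13 = 8)
h(w) = -10 + w (h(w) = (w/w)*w + (-6 - 4) = 1*w - 10 = w - 10 = -10 + w)
g(d) = 8*d
g(-114)*h(4) = (8*(-114))*(-10 + 4) = -912*(-6) = 5472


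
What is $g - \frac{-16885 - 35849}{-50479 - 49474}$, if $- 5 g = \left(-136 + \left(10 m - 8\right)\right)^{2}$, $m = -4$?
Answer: $- \frac{3384272438}{499765} \approx -6771.7$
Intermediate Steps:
$g = - \frac{33856}{5}$ ($g = - \frac{\left(-136 + \left(10 \left(-4\right) - 8\right)\right)^{2}}{5} = - \frac{\left(-136 - 48\right)^{2}}{5} = - \frac{\left(-184\right)^{2}}{5} = \left(- \frac{1}{5}\right) 33856 = - \frac{33856}{5} \approx -6771.2$)
$g - \frac{-16885 - 35849}{-50479 - 49474} = - \frac{33856}{5} - \frac{-16885 - 35849}{-50479 - 49474} = - \frac{33856}{5} - - \frac{52734}{-99953} = - \frac{33856}{5} - \left(-52734\right) \left(- \frac{1}{99953}\right) = - \frac{33856}{5} - \frac{52734}{99953} = - \frac{3384272438}{499765}$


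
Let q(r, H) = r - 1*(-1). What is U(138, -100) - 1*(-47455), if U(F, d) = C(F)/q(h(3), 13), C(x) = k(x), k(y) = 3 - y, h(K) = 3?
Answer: 189685/4 ≈ 47421.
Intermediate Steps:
q(r, H) = 1 + r (q(r, H) = r + 1 = 1 + r)
C(x) = 3 - x
U(F, d) = ¾ - F/4 (U(F, d) = (3 - F)/(1 + 3) = (3 - F)/4 = (3 - F)*(¼) = ¾ - F/4)
U(138, -100) - 1*(-47455) = (¾ - ¼*138) - 1*(-47455) = (¾ - 69/2) + 47455 = -135/4 + 47455 = 189685/4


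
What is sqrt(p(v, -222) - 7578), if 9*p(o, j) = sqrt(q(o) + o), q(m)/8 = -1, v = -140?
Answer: sqrt(-68202 + 2*I*sqrt(37))/3 ≈ 0.0077639 + 87.052*I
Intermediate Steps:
q(m) = -8 (q(m) = 8*(-1) = -8)
p(o, j) = sqrt(-8 + o)/9
sqrt(p(v, -222) - 7578) = sqrt(sqrt(-8 - 140)/9 - 7578) = sqrt(sqrt(-148)/9 - 7578) = sqrt((2*I*sqrt(37))/9 - 7578) = sqrt(2*I*sqrt(37)/9 - 7578) = sqrt(-7578 + 2*I*sqrt(37)/9)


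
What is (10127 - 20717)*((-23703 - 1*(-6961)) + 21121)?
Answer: -46373610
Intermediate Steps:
(10127 - 20717)*((-23703 - 1*(-6961)) + 21121) = -10590*((-23703 + 6961) + 21121) = -10590*(-16742 + 21121) = -10590*4379 = -46373610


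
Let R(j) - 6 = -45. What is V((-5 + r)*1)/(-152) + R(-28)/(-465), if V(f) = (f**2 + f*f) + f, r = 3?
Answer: 523/11780 ≈ 0.044397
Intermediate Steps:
R(j) = -39 (R(j) = 6 - 45 = -39)
V(f) = f + 2*f**2 (V(f) = (f**2 + f**2) + f = 2*f**2 + f = f + 2*f**2)
V((-5 + r)*1)/(-152) + R(-28)/(-465) = (((-5 + 3)*1)*(1 + 2*((-5 + 3)*1)))/(-152) - 39/(-465) = ((-2*1)*(1 + 2*(-2*1)))*(-1/152) - 39*(-1/465) = -2*(1 + 2*(-2))*(-1/152) + 13/155 = -2*(1 - 4)*(-1/152) + 13/155 = -2*(-3)*(-1/152) + 13/155 = 6*(-1/152) + 13/155 = -3/76 + 13/155 = 523/11780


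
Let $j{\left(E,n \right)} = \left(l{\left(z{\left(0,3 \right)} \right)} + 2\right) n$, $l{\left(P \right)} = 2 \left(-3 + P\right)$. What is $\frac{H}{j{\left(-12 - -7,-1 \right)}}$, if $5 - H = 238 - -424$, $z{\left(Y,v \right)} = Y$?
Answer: $- \frac{657}{4} \approx -164.25$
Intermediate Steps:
$l{\left(P \right)} = -6 + 2 P$
$j{\left(E,n \right)} = - 4 n$ ($j{\left(E,n \right)} = \left(\left(-6 + 2 \cdot 0\right) + 2\right) n = \left(\left(-6 + 0\right) + 2\right) n = \left(-6 + 2\right) n = - 4 n$)
$H = -657$ ($H = 5 - \left(238 - -424\right) = 5 - \left(238 + 424\right) = 5 - 662 = -657$)
$\frac{H}{j{\left(-12 - -7,-1 \right)}} = - \frac{657}{\left(-4\right) \left(-1\right)} = - \frac{657}{4}$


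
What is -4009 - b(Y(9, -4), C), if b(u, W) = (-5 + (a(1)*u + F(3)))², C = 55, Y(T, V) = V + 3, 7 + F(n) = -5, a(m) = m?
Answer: -4333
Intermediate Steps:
F(n) = -12 (F(n) = -7 - 5 = -12)
Y(T, V) = 3 + V
b(u, W) = (-17 + u)² (b(u, W) = (-5 + (1*u - 12))² = (-5 + (u - 12))² = (-5 + (-12 + u))² = (-17 + u)²)
-4009 - b(Y(9, -4), C) = -4009 - (-17 + (3 - 4))² = -4009 - (-17 - 1)² = -4009 - 1*(-18)² = -4009 - 1*324 = -4009 - 324 = -4333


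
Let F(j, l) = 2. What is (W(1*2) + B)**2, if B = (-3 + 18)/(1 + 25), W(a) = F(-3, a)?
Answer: 4489/676 ≈ 6.6405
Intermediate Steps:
W(a) = 2
B = 15/26 ≈ 0.57692
(W(1*2) + B)**2 = (2 + 15/26)**2 = (67/26)**2 = 4489/676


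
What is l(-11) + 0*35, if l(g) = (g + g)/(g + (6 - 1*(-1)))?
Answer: 11/2 ≈ 5.5000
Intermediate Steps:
l(g) = 2*g/(7 + g) (l(g) = (2*g)/(g + (6 + 1)) = (2*g)/(g + 7) = (2*g)/(7 + g) = 2*g/(7 + g))
l(-11) + 0*35 = 2*(-11)/(7 - 11) + 0*35 = 2*(-11)/(-4) + 0 = 2*(-11)*(-¼) + 0 = 11/2 + 0 = 11/2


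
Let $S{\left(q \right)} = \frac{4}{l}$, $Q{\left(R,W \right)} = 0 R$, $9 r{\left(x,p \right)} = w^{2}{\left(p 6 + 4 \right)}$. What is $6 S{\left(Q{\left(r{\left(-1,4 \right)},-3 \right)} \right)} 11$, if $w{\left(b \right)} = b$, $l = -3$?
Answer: $-88$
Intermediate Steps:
$r{\left(x,p \right)} = \frac{\left(4 + 6 p\right)^{2}}{9}$ ($r{\left(x,p \right)} = \frac{\left(p 6 + 4\right)^{2}}{9} = \frac{\left(6 p + 4\right)^{2}}{9} = \frac{\left(4 + 6 p\right)^{2}}{9}$)
$Q{\left(R,W \right)} = 0$
$S{\left(q \right)} = - \frac{4}{3}$ ($S{\left(q \right)} = \frac{4}{-3} = 4 \left(- \frac{1}{3}\right) = - \frac{4}{3}$)
$6 S{\left(Q{\left(r{\left(-1,4 \right)},-3 \right)} \right)} 11 = 6 \left(- \frac{4}{3}\right) 11 = \left(-8\right) 11 = -88$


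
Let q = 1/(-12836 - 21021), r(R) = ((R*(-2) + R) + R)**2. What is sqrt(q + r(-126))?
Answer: I*sqrt(33857)/33857 ≈ 0.0054347*I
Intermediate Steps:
r(R) = 0 (r(R) = ((-2*R + R) + R)**2 = (-R + R)**2 = 0**2 = 0)
q = -1/33857 (q = 1/(-33857) = -1/33857 ≈ -2.9536e-5)
sqrt(q + r(-126)) = sqrt(-1/33857 + 0) = sqrt(-1/33857) = I*sqrt(33857)/33857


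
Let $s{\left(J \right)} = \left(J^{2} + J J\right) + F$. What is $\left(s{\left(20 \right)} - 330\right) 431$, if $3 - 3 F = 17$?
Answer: $\frac{601676}{3} \approx 2.0056 \cdot 10^{5}$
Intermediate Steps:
$F = - \frac{14}{3}$ ($F = 1 - \frac{17}{3} = - \frac{14}{3} \approx -4.6667$)
$s{\left(J \right)} = - \frac{14}{3} + 2 J^{2}$ ($s{\left(J \right)} = \left(J^{2} + J J\right) - \frac{14}{3} = \left(J^{2} + J^{2}\right) - \frac{14}{3} = 2 J^{2} - \frac{14}{3} = - \frac{14}{3} + 2 J^{2}$)
$\left(s{\left(20 \right)} - 330\right) 431 = \left(\left(- \frac{14}{3} + 2 \cdot 20^{2}\right) - 330\right) 431 = \left(\left(- \frac{14}{3} + 2 \cdot 400\right) - 330\right) 431 = \left(\left(- \frac{14}{3} + 800\right) - 330\right) 431 = \left(\frac{2386}{3} - 330\right) 431 = \frac{1396}{3} \cdot 431 = \frac{601676}{3}$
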